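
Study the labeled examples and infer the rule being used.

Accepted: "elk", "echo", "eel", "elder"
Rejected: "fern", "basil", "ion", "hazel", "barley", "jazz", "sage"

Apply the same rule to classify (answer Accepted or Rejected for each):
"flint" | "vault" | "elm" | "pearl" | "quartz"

The distinguishing property — starts with 'e' — holds for all the 'Accepted' cases and none of the 'Rejected' cases.

Rejected, Rejected, Accepted, Rejected, Rejected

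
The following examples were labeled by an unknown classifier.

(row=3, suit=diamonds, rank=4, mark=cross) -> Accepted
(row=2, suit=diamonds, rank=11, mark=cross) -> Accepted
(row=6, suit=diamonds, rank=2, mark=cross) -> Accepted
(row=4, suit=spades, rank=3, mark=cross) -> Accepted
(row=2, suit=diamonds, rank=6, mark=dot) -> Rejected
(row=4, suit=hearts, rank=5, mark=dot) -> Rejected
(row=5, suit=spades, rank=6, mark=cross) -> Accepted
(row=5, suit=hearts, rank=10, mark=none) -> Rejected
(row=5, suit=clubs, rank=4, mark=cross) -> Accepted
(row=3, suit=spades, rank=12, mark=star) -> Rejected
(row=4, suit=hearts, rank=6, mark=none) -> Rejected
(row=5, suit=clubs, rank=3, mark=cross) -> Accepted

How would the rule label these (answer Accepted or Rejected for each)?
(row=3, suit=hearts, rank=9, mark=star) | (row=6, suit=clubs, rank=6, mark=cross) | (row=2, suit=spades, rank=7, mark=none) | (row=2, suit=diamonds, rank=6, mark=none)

Checking candidate rules against both groups, what survives is: mark is cross.
(row=3, suit=hearts, rank=9, mark=star) — mark is star, hence Rejected. (row=6, suit=clubs, rank=6, mark=cross) — mark is cross, hence Accepted. (row=2, suit=spades, rank=7, mark=none) — mark is none, hence Rejected. (row=2, suit=diamonds, rank=6, mark=none) — mark is none, hence Rejected.

Rejected, Accepted, Rejected, Rejected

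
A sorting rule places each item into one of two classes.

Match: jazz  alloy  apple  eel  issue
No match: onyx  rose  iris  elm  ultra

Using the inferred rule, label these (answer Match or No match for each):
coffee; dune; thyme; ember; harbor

Match, No match, No match, No match, No match

All 'Match' examples share one property — has a double letter — and every 'No match' example lacks it.
coffee → 'ff' doubled → Match. dune → no doubled letter → No match. thyme → no doubled letter → No match. ember → no doubled letter → No match. harbor → no doubled letter → No match.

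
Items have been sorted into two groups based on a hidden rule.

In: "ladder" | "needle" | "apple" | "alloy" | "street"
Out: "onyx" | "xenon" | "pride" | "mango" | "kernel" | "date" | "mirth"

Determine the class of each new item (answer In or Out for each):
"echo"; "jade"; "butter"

Out, Out, In

Looking at the examples, the only property every 'In' case has and every 'Out' case lacks is: has a double letter.
"echo": no doubled letter — doesn't qualify, so Out. "jade": no doubled letter — doesn't qualify, so Out. "butter": 'tt' doubled — checks out, so In.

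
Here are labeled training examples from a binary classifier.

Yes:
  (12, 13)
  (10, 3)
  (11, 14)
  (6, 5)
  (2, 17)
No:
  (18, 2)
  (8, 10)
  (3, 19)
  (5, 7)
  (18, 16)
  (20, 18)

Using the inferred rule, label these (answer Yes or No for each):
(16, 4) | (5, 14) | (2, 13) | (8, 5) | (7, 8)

One predicate separates the groups cleanly: sum is odd.

No, Yes, Yes, Yes, Yes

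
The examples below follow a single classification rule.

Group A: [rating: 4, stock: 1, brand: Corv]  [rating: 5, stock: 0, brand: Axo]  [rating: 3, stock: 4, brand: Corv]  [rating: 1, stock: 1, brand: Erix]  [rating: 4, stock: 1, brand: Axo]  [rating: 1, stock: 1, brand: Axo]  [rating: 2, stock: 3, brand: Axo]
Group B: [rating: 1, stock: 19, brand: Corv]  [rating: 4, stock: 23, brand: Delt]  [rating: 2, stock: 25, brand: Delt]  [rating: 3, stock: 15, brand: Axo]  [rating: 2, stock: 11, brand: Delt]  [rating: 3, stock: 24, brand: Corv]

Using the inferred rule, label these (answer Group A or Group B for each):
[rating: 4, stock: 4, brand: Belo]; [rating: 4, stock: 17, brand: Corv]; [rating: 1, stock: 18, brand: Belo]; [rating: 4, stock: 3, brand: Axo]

Group A, Group B, Group B, Group A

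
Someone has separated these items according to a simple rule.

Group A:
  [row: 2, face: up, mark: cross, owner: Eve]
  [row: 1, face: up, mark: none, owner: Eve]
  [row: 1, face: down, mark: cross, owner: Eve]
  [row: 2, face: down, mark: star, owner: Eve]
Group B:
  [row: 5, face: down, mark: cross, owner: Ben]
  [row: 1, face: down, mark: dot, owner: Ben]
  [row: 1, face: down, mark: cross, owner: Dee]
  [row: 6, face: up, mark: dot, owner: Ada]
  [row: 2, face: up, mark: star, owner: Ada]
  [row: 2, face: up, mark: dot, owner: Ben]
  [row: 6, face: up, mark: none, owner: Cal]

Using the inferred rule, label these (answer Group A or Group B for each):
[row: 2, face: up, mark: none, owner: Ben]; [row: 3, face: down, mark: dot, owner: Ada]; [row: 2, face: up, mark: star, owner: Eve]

Group B, Group B, Group A

The distinguishing property — owner is Eve — holds for all the 'Group A' cases and none of the 'Group B' cases.
[row: 2, face: up, mark: none, owner: Ben] — owner is Ben, hence Group B.
[row: 3, face: down, mark: dot, owner: Ada] — owner is Ada, hence Group B.
[row: 2, face: up, mark: star, owner: Eve] — owner is Eve, hence Group A.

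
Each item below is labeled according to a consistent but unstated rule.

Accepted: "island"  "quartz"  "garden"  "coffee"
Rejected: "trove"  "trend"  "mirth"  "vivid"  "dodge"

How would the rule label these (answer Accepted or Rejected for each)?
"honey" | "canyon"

Rejected, Accepted

Rule: even length. This holds for each 'Accepted' example and fails for each 'Rejected' one.
"honey" — length 5, hence Rejected. "canyon" — length 6, hence Accepted.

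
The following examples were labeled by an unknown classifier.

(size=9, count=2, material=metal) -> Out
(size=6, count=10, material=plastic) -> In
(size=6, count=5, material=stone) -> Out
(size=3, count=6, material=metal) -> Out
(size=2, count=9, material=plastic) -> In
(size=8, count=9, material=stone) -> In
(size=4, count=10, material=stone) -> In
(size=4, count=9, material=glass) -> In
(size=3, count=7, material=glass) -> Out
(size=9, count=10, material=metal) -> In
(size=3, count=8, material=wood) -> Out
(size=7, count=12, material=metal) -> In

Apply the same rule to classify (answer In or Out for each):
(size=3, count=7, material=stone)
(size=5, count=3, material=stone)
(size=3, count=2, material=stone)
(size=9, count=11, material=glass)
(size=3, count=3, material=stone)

Out, Out, Out, In, Out

A rule that fits every label: count ≥ 9 — true of each 'In' example, false of each 'Out' one.
(size=3, count=7, material=stone) — count = 7, hence Out.
(size=5, count=3, material=stone) — count = 3, hence Out.
(size=3, count=2, material=stone) — count = 2, hence Out.
(size=9, count=11, material=glass) — count = 11, hence In.
(size=3, count=3, material=stone) — count = 3, hence Out.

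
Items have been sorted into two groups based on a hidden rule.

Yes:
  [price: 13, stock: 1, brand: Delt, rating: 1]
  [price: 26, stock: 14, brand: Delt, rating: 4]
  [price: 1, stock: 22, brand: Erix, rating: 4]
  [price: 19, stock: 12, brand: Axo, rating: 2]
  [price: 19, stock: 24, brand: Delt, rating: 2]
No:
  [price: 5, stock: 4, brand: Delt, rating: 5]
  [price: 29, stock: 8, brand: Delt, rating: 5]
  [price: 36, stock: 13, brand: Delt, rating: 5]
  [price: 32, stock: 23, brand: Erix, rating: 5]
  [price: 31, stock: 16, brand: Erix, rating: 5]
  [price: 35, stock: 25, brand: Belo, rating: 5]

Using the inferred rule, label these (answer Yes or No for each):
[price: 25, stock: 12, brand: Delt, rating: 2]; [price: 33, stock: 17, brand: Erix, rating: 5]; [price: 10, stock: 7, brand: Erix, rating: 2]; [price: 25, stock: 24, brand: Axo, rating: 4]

Yes, No, Yes, Yes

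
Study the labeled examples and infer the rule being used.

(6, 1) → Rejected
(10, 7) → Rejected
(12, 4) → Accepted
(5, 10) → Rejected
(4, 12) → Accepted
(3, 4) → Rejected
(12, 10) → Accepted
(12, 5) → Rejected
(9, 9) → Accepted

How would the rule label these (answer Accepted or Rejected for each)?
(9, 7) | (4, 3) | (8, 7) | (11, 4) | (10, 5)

Accepted, Rejected, Rejected, Rejected, Rejected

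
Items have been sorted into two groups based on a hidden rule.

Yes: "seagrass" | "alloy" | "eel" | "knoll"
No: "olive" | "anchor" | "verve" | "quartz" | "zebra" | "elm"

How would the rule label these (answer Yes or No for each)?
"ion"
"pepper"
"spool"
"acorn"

The distinguishing property — has a double letter — holds for all the 'Yes' cases and none of the 'No' cases.
No: "ion", since no doubled letter. Yes: "pepper", since 'pp' doubled. Yes: "spool", since 'oo' doubled. No: "acorn", since no doubled letter.

No, Yes, Yes, No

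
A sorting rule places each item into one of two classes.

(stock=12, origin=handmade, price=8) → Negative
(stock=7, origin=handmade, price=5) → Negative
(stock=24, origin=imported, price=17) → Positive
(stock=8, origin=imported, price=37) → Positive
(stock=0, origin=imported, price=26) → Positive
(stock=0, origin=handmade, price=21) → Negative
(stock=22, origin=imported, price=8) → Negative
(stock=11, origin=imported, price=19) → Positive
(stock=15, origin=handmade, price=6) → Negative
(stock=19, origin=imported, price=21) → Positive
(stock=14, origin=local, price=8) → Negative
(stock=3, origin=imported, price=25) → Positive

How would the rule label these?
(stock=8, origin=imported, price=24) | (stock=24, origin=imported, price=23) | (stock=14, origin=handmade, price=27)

Positive, Positive, Negative

Every 'Positive' example satisfies: origin is imported AND price ≥ 17. None of the 'Negative' examples do.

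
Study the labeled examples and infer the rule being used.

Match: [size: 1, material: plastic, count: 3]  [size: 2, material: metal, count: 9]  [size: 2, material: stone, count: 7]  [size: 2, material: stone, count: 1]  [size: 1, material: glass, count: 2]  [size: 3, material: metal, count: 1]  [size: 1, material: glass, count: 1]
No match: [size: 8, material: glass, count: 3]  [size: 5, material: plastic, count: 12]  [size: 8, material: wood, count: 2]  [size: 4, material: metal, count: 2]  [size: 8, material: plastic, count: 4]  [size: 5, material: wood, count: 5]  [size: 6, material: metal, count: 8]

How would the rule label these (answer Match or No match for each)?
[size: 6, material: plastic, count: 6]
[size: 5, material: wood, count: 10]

No match, No match

The rule appears to be: size ≤ 3.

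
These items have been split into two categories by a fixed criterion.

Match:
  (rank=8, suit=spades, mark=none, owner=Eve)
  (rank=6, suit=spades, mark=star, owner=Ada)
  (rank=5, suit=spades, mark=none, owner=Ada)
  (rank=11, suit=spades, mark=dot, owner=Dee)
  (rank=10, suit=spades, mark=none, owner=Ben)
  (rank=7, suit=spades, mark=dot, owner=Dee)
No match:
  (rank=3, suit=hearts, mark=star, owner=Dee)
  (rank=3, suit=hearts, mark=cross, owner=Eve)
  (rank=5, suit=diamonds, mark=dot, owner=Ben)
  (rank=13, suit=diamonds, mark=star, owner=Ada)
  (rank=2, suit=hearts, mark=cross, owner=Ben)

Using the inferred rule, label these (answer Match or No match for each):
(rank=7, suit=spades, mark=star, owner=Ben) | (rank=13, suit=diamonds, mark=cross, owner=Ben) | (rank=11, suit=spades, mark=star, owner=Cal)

The simplest hypothesis consistent with all the labels is: suit is spades.
(rank=7, suit=spades, mark=star, owner=Ben): suit is spades — qualifies, so Match.
(rank=13, suit=diamonds, mark=cross, owner=Ben): suit is diamonds — doesn't match, so No match.
(rank=11, suit=spades, mark=star, owner=Cal): suit is spades — qualifies, so Match.

Match, No match, Match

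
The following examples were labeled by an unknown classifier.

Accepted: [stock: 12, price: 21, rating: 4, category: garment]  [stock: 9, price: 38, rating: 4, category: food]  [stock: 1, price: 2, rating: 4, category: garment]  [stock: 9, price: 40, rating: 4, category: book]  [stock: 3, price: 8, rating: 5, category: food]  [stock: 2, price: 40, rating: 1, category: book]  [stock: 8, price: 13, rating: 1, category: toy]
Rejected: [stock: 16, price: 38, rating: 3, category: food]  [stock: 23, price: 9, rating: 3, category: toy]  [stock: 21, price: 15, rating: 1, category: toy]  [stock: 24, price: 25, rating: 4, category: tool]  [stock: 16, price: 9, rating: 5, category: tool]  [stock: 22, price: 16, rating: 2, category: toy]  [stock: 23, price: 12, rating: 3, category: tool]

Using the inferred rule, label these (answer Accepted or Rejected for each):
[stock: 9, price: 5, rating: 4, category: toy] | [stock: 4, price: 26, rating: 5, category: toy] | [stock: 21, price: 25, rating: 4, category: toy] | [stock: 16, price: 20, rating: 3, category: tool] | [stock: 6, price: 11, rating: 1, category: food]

Rule: stock ≤ 12. This holds for each 'Accepted' example and fails for each 'Rejected' one.
[stock: 9, price: 5, rating: 4, category: toy]: stock = 9, checks out → Accepted.
[stock: 4, price: 26, rating: 5, category: toy]: stock = 4, checks out → Accepted.
[stock: 21, price: 25, rating: 4, category: toy]: stock = 21, does not fit → Rejected.
[stock: 16, price: 20, rating: 3, category: tool]: stock = 16, does not fit → Rejected.
[stock: 6, price: 11, rating: 1, category: food]: stock = 6, checks out → Accepted.

Accepted, Accepted, Rejected, Rejected, Accepted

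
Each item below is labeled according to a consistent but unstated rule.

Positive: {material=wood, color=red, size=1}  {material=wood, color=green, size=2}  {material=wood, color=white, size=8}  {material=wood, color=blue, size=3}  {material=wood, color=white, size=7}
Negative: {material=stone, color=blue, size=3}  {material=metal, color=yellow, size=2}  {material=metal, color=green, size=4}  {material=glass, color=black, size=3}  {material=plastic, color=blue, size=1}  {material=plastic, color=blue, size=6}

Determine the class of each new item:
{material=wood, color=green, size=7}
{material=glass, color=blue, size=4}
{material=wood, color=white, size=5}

Positive, Negative, Positive

The distinguishing property — material is wood — holds for all the 'Positive' cases and none of the 'Negative' cases.
{material=wood, color=green, size=7}: Positive (material is wood).
{material=glass, color=blue, size=4}: Negative (material is glass).
{material=wood, color=white, size=5}: Positive (material is wood).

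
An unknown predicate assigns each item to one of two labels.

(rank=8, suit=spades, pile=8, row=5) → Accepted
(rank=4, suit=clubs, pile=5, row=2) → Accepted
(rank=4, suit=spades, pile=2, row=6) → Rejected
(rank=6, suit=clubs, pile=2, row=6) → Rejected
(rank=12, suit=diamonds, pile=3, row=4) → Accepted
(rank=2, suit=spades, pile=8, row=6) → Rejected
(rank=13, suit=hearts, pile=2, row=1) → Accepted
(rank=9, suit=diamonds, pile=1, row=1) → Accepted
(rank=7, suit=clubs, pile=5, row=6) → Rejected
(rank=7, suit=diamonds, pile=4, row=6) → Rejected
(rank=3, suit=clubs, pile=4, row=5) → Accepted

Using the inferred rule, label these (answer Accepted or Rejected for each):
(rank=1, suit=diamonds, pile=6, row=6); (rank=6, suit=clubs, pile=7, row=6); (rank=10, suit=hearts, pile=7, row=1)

The classifier is using: row ≤ 5.
(rank=1, suit=diamonds, pile=6, row=6) — row = 6, hence Rejected. (rank=6, suit=clubs, pile=7, row=6) — row = 6, hence Rejected. (rank=10, suit=hearts, pile=7, row=1) — row = 1, hence Accepted.

Rejected, Rejected, Accepted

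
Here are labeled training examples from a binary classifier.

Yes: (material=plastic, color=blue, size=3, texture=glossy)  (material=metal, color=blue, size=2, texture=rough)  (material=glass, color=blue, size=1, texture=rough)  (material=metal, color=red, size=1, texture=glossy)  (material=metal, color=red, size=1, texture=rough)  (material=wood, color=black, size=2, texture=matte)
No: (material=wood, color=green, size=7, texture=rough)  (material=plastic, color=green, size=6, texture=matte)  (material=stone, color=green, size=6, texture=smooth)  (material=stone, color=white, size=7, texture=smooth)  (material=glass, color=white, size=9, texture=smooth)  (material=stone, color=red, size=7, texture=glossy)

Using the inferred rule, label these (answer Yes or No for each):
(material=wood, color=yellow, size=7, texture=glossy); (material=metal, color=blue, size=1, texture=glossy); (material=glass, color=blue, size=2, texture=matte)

No, Yes, Yes

A rule that fits every label: size ≤ 3 — true of each 'Yes' example, false of each 'No' one.
(material=wood, color=yellow, size=7, texture=glossy) — size = 7, hence No.
(material=metal, color=blue, size=1, texture=glossy) — size = 1, hence Yes.
(material=glass, color=blue, size=2, texture=matte) — size = 2, hence Yes.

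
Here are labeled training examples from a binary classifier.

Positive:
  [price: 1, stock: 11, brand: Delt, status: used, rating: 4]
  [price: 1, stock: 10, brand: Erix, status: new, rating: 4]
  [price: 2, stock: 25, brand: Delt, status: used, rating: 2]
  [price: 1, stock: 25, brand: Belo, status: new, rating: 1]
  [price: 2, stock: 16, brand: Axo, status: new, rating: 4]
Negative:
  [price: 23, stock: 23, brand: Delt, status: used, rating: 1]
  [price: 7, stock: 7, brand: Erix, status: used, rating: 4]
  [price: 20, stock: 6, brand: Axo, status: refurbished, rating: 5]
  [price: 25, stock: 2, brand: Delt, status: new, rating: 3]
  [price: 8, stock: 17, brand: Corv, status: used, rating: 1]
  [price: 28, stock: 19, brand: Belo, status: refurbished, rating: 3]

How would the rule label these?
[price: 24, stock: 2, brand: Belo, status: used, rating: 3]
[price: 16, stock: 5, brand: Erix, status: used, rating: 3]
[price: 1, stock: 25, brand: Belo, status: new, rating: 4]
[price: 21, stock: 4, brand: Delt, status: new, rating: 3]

Negative, Negative, Positive, Negative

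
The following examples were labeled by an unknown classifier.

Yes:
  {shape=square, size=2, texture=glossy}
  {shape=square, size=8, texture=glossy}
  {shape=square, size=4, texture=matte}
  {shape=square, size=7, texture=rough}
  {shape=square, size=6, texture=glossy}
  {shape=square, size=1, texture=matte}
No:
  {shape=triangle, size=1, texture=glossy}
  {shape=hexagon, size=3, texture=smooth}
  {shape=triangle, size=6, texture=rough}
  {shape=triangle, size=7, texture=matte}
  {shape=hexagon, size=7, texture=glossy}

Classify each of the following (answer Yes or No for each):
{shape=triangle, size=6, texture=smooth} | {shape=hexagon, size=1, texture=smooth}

No, No

Checking candidate rules against both groups, what survives is: shape is square.
{shape=triangle, size=6, texture=smooth} → shape is triangle → No. {shape=hexagon, size=1, texture=smooth} → shape is hexagon → No.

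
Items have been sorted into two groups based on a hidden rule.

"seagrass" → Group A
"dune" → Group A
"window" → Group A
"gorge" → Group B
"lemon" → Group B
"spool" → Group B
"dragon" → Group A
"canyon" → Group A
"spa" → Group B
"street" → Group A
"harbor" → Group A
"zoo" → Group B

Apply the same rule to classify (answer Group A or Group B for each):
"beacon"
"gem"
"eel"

Every 'Group A' example satisfies: even length. None of the 'Group B' examples do.
"beacon": length 6, meets the rule → Group A. "gem": length 3, fails this test → Group B. "eel": length 3, fails this test → Group B.

Group A, Group B, Group B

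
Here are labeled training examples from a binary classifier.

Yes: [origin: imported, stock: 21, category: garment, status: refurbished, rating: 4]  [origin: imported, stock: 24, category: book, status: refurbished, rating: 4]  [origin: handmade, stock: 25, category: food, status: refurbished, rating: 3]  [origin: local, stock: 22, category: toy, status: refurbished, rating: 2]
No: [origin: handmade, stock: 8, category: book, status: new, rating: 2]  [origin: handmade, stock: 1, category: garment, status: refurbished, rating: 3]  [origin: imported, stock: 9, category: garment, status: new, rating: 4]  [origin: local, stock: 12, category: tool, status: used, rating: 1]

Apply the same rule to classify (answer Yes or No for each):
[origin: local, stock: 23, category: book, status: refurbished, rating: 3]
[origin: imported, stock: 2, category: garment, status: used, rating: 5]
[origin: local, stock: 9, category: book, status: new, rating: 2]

The distinguishing property — stock ≥ 21 — holds for all the 'Yes' cases and none of the 'No' cases.
[origin: local, stock: 23, category: book, status: refurbished, rating: 3] → stock = 23 → Yes. [origin: imported, stock: 2, category: garment, status: used, rating: 5] → stock = 2 → No. [origin: local, stock: 9, category: book, status: new, rating: 2] → stock = 9 → No.

Yes, No, No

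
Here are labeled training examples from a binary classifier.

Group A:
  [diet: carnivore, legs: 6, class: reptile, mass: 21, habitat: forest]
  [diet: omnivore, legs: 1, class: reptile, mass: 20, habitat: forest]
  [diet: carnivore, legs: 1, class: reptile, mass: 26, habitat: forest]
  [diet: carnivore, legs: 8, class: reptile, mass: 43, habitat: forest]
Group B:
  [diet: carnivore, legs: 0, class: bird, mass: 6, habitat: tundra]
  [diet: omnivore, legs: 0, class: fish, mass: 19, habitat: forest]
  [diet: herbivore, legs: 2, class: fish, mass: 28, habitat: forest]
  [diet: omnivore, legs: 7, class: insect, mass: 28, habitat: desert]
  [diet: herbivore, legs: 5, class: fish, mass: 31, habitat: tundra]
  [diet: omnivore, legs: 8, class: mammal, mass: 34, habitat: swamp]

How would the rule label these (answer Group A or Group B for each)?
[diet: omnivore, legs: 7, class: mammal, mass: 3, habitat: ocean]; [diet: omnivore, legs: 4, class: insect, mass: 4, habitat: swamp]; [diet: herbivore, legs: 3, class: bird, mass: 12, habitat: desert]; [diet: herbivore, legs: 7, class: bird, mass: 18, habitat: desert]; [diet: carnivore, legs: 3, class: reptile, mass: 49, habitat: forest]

'Group A' ⟺ class is reptile.
[diet: omnivore, legs: 7, class: mammal, mass: 3, habitat: ocean] — class is mammal, hence Group B. [diet: omnivore, legs: 4, class: insect, mass: 4, habitat: swamp] — class is insect, hence Group B. [diet: herbivore, legs: 3, class: bird, mass: 12, habitat: desert] — class is bird, hence Group B. [diet: herbivore, legs: 7, class: bird, mass: 18, habitat: desert] — class is bird, hence Group B. [diet: carnivore, legs: 3, class: reptile, mass: 49, habitat: forest] — class is reptile, hence Group A.

Group B, Group B, Group B, Group B, Group A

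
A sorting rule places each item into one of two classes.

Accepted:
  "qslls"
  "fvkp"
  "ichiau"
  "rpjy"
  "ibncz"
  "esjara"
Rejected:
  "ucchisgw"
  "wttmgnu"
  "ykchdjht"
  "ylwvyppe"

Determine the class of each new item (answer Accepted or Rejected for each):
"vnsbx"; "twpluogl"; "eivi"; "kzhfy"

One predicate separates the groups cleanly: length ≤ 6.
"vnsbx": length 5 — fits, so Accepted.
"twpluogl": length 8 — fails this test, so Rejected.
"eivi": length 4 — fits, so Accepted.
"kzhfy": length 5 — fits, so Accepted.

Accepted, Rejected, Accepted, Accepted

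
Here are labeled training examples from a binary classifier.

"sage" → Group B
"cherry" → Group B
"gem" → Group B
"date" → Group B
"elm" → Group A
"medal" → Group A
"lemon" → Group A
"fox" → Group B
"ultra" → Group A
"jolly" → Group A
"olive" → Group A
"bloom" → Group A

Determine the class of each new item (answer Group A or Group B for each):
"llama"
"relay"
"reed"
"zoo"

Comparing the two groups points to one rule — contains 'l'.
"llama": Group A (has 'l').
"relay": Group A (has 'l').
"reed": Group B (no 'l').
"zoo": Group B (no 'l').

Group A, Group A, Group B, Group B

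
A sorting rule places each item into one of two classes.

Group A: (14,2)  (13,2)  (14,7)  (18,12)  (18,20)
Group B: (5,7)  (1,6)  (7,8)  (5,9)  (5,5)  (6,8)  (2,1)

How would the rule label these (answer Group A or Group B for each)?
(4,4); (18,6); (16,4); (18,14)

Group B, Group A, Group A, Group A

'Group A' ⟺ first ≥ 8.
(4,4): first 4, doesn't match → Group B. (18,6): first 18, qualifies → Group A. (16,4): first 16, qualifies → Group A. (18,14): first 18, qualifies → Group A.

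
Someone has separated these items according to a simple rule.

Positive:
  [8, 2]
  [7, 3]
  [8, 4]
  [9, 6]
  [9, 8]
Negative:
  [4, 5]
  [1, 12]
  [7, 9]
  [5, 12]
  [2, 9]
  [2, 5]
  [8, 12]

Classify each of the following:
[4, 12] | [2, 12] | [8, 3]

A rule that fits every label: first > second — true of each 'Positive' example, false of each 'Negative' one.
[4, 12]: Negative (4 < 12). [2, 12]: Negative (2 < 12). [8, 3]: Positive (8 > 3).

Negative, Negative, Positive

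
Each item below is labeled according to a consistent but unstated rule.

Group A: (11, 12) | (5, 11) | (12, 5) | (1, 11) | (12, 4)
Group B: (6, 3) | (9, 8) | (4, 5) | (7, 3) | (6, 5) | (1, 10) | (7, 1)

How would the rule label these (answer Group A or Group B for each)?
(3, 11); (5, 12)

The distinguishing property — max ≥ 11 — holds for all the 'Group A' cases and none of the 'Group B' cases.
Group A: (3, 11), since max 11. Group A: (5, 12), since max 12.

Group A, Group A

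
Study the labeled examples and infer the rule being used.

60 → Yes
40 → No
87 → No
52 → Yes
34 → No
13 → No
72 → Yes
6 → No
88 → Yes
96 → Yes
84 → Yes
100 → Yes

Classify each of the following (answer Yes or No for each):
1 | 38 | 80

No, No, Yes

The rule appears to be: even AND at least 52.
1: 1 is odd, 1 < 52, does not fit → No.
38: 38 is even, 38 < 52, does not fit → No.
80: 80 is even, 80 ≥ 52, has this property → Yes.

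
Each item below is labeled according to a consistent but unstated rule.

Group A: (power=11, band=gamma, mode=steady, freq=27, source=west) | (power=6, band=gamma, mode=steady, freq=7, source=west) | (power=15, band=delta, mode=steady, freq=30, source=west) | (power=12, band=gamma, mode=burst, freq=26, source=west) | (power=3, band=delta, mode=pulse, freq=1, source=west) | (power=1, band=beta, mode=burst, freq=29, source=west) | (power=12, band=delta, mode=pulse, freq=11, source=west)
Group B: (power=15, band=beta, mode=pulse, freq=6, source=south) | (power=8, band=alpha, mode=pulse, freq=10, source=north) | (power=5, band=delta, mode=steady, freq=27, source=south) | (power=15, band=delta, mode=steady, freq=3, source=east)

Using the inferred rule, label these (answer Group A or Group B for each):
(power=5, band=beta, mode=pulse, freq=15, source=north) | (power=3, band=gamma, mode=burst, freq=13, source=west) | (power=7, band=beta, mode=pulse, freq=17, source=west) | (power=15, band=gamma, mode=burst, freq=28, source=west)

Group B, Group A, Group A, Group A

The pattern is that an item is 'Group A' exactly when: source is west.
(power=5, band=beta, mode=pulse, freq=15, source=north) → source is north → Group B.
(power=3, band=gamma, mode=burst, freq=13, source=west) → source is west → Group A.
(power=7, band=beta, mode=pulse, freq=17, source=west) → source is west → Group A.
(power=15, band=gamma, mode=burst, freq=28, source=west) → source is west → Group A.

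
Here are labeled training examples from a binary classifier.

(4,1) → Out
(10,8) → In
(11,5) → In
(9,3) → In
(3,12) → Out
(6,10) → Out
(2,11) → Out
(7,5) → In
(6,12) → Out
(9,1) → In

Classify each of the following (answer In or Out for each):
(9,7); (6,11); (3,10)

In, Out, Out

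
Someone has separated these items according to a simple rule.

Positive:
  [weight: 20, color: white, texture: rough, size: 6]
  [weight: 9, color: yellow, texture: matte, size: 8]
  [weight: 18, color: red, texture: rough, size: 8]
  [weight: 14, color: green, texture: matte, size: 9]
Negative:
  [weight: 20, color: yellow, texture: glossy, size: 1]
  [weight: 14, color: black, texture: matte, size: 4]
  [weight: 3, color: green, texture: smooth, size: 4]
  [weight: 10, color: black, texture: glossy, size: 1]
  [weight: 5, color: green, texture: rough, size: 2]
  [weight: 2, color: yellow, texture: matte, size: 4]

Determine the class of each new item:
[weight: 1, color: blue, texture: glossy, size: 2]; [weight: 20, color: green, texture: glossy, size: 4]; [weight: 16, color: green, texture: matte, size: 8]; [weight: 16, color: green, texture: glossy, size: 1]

Negative, Negative, Positive, Negative

Rule: size ≥ 6. This holds for each 'Positive' example and fails for each 'Negative' one.
[weight: 1, color: blue, texture: glossy, size: 2]: size = 2, does not pass → Negative. [weight: 20, color: green, texture: glossy, size: 4]: size = 4, does not pass → Negative. [weight: 16, color: green, texture: matte, size: 8]: size = 8, passes → Positive. [weight: 16, color: green, texture: glossy, size: 1]: size = 1, does not pass → Negative.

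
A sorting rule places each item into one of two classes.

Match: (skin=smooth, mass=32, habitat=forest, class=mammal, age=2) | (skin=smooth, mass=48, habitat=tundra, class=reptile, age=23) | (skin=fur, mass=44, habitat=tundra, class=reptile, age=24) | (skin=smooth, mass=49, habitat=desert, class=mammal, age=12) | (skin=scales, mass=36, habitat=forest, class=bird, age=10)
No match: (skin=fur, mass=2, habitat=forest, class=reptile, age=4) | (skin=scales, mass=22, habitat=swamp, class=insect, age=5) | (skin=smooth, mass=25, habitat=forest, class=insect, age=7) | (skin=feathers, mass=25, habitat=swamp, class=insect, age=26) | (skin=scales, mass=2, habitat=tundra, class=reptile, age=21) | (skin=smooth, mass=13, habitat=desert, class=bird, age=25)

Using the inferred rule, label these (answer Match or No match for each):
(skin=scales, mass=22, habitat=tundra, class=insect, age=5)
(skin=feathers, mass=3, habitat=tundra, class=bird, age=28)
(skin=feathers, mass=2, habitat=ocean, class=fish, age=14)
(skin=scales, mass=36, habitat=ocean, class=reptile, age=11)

No match, No match, No match, Match

The rule appears to be: mass ≥ 32.
No match: (skin=scales, mass=22, habitat=tundra, class=insect, age=5), since mass = 22. No match: (skin=feathers, mass=3, habitat=tundra, class=bird, age=28), since mass = 3. No match: (skin=feathers, mass=2, habitat=ocean, class=fish, age=14), since mass = 2. Match: (skin=scales, mass=36, habitat=ocean, class=reptile, age=11), since mass = 36.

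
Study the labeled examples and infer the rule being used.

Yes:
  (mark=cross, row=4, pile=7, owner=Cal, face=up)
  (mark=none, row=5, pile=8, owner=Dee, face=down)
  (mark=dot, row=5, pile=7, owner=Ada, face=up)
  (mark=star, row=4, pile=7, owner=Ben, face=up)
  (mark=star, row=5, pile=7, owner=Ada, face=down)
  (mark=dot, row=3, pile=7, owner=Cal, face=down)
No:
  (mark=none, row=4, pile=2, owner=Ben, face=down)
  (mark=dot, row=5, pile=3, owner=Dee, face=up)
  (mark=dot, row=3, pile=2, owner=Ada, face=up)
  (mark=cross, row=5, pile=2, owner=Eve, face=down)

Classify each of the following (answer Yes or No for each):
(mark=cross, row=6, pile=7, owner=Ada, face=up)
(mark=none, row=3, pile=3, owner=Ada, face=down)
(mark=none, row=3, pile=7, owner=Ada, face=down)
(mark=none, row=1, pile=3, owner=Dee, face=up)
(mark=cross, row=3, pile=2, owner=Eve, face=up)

Yes, No, Yes, No, No

The common property of the 'Yes' items is: pile ≥ 7. No 'No' item has it.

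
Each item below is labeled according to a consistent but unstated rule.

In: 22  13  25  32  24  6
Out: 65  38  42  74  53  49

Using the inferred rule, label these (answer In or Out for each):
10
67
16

In, Out, In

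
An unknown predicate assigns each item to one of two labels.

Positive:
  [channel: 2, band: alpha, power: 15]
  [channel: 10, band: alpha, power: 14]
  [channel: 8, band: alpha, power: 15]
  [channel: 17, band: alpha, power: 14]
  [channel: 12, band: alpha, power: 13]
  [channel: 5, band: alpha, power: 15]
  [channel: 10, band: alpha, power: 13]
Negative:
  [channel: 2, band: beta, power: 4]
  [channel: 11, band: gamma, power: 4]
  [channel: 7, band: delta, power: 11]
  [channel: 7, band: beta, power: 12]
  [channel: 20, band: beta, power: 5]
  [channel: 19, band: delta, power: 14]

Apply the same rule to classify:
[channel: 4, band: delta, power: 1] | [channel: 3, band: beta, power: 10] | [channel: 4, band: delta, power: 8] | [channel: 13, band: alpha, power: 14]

Negative, Negative, Negative, Positive

All 'Positive' examples share one property — band is alpha — and every 'Negative' example lacks it.
[channel: 4, band: delta, power: 1]: band is delta — doesn't qualify, so Negative.
[channel: 3, band: beta, power: 10]: band is beta — doesn't qualify, so Negative.
[channel: 4, band: delta, power: 8]: band is delta — doesn't qualify, so Negative.
[channel: 13, band: alpha, power: 14]: band is alpha — satisfies this, so Positive.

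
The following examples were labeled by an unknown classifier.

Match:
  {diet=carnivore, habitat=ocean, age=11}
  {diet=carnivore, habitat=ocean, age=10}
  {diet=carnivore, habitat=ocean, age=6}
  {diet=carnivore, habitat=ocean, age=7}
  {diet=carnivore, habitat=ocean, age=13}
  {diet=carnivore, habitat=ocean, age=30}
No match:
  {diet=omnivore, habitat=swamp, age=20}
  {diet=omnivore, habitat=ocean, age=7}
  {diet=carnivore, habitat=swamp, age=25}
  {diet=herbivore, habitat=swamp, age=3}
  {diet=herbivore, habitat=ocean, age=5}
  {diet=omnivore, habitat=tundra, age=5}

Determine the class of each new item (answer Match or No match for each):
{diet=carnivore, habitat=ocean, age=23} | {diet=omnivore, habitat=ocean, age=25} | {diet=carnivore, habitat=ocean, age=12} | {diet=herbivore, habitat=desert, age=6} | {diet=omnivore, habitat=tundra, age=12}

The rule appears to be: diet is carnivore AND habitat is ocean.
{diet=carnivore, habitat=ocean, age=23}: diet is carnivore, habitat is ocean, meets the rule → Match.
{diet=omnivore, habitat=ocean, age=25}: diet is omnivore, habitat is ocean, doesn't qualify → No match.
{diet=carnivore, habitat=ocean, age=12}: diet is carnivore, habitat is ocean, meets the rule → Match.
{diet=herbivore, habitat=desert, age=6}: diet is herbivore, habitat is desert, doesn't qualify → No match.
{diet=omnivore, habitat=tundra, age=12}: diet is omnivore, habitat is tundra, doesn't qualify → No match.

Match, No match, Match, No match, No match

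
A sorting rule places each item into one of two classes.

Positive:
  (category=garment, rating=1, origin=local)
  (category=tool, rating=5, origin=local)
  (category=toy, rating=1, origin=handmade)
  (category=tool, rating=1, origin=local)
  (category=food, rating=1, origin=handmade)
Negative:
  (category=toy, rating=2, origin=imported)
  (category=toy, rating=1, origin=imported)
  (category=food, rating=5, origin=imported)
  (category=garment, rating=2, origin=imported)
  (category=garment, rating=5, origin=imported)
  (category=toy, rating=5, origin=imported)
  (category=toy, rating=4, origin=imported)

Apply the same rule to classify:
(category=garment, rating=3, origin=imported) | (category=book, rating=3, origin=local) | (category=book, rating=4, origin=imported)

Comparing the two groups points to one rule — origin is not imported.
(category=garment, rating=3, origin=imported): origin is imported, doesn't match → Negative.
(category=book, rating=3, origin=local): origin is local, has this property → Positive.
(category=book, rating=4, origin=imported): origin is imported, doesn't match → Negative.

Negative, Positive, Negative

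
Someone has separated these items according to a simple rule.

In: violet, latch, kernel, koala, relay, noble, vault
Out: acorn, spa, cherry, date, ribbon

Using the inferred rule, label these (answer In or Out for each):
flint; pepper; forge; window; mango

One predicate separates the groups cleanly: contains 'l'.
flint — has 'l', hence In.
pepper — no 'l', hence Out.
forge — no 'l', hence Out.
window — no 'l', hence Out.
mango — no 'l', hence Out.

In, Out, Out, Out, Out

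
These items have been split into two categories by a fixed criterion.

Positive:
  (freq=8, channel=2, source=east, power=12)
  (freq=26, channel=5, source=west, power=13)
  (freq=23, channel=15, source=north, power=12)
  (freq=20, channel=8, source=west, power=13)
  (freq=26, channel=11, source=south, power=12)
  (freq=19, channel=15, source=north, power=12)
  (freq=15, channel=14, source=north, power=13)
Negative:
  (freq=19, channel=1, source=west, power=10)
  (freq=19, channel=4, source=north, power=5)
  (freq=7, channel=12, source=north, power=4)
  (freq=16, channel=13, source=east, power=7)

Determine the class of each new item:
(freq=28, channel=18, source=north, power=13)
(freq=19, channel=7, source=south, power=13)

Positive, Positive

'Positive' ⟺ power ≥ 12.
(freq=28, channel=18, source=north, power=13) — power = 13, hence Positive. (freq=19, channel=7, source=south, power=13) — power = 13, hence Positive.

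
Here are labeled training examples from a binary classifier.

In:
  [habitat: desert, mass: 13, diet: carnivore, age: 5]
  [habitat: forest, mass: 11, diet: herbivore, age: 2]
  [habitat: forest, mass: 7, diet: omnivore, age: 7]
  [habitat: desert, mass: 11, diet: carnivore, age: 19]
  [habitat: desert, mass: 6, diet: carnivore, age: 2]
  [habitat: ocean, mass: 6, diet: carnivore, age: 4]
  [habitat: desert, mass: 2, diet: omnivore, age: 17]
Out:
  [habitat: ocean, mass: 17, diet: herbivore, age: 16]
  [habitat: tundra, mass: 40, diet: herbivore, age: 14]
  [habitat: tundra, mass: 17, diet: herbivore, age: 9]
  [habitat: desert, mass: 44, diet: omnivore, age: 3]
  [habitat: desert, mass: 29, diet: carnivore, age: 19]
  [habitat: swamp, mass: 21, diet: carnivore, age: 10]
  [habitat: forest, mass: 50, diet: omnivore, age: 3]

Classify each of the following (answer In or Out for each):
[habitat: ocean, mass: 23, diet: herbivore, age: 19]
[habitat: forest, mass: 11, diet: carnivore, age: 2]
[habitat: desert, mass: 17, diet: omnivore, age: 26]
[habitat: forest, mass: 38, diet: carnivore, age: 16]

'In' ⟺ mass ≤ 13.
[habitat: ocean, mass: 23, diet: herbivore, age: 19] — mass = 23, hence Out. [habitat: forest, mass: 11, diet: carnivore, age: 2] — mass = 11, hence In. [habitat: desert, mass: 17, diet: omnivore, age: 26] — mass = 17, hence Out. [habitat: forest, mass: 38, diet: carnivore, age: 16] — mass = 38, hence Out.

Out, In, Out, Out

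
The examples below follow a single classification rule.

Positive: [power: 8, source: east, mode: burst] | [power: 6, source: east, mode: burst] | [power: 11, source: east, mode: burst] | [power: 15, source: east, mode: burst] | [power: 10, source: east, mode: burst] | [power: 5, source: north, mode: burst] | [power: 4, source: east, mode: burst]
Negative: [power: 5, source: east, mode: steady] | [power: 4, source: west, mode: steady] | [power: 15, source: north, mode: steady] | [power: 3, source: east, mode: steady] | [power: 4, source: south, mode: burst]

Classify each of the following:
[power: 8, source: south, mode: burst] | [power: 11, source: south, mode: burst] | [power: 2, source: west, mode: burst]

Rule: source is not south AND mode is burst. This holds for each 'Positive' example and fails for each 'Negative' one.
[power: 8, source: south, mode: burst]: Negative (source is south, mode is burst).
[power: 11, source: south, mode: burst]: Negative (source is south, mode is burst).
[power: 2, source: west, mode: burst]: Positive (source is west, mode is burst).

Negative, Negative, Positive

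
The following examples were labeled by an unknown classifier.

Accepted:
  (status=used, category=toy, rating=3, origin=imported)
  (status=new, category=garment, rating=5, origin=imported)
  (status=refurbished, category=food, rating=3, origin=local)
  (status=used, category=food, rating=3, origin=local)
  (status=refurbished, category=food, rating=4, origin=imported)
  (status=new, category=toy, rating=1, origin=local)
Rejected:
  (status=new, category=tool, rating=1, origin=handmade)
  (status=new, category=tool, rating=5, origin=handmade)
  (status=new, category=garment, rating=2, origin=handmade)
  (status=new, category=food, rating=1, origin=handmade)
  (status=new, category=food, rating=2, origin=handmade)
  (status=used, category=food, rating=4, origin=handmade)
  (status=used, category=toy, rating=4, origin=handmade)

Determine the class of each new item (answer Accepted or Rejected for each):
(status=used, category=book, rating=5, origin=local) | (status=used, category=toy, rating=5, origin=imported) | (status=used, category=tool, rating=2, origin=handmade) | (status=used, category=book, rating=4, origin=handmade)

Accepted, Accepted, Rejected, Rejected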